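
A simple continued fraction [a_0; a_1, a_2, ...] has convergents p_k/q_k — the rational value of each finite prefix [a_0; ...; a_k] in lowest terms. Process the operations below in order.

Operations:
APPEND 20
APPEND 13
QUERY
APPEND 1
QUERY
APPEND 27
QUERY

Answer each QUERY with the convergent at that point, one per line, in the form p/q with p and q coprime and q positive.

261/13
281/14
7848/391

APPEND 20: p_0 = 20·1 + 0 = 20, q_0 = 20·0 + 1 = 1 → 20/1
APPEND 13: p_1 = 13·20 + 1 = 261, q_1 = 13·1 + 0 = 13 → 261/13
APPEND 1: p_2 = 1·261 + 20 = 281, q_2 = 1·13 + 1 = 14 → 281/14
APPEND 27: p_3 = 27·281 + 261 = 7848, q_3 = 27·14 + 13 = 391 → 7848/391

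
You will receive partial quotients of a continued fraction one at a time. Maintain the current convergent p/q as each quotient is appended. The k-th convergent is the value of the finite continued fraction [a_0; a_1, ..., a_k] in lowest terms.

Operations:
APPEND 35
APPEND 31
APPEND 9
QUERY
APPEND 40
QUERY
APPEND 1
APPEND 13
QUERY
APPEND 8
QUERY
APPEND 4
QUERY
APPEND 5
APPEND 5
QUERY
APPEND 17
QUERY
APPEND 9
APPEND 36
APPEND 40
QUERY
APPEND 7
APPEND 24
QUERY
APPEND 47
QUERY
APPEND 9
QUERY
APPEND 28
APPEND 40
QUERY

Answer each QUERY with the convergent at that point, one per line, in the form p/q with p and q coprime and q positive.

APPEND 35: p_0 = 35·1 + 0 = 35, q_0 = 35·0 + 1 = 1 → 35/1
APPEND 31: p_1 = 31·35 + 1 = 1086, q_1 = 31·1 + 0 = 31 → 1086/31
APPEND 9: p_2 = 9·1086 + 35 = 9809, q_2 = 9·31 + 1 = 280 → 9809/280
APPEND 40: p_3 = 40·9809 + 1086 = 393446, q_3 = 40·280 + 31 = 11231 → 393446/11231
APPEND 1: p_4 = 1·393446 + 9809 = 403255, q_4 = 1·11231 + 280 = 11511 → 403255/11511
APPEND 13: p_5 = 13·403255 + 393446 = 5635761, q_5 = 13·11511 + 11231 = 160874 → 5635761/160874
APPEND 8: p_6 = 8·5635761 + 403255 = 45489343, q_6 = 8·160874 + 11511 = 1298503 → 45489343/1298503
APPEND 4: p_7 = 4·45489343 + 5635761 = 187593133, q_7 = 4·1298503 + 160874 = 5354886 → 187593133/5354886
APPEND 5: p_8 = 5·187593133 + 45489343 = 983455008, q_8 = 5·5354886 + 1298503 = 28072933 → 983455008/28072933
APPEND 5: p_9 = 5·983455008 + 187593133 = 5104868173, q_9 = 5·28072933 + 5354886 = 145719551 → 5104868173/145719551
APPEND 17: p_10 = 17·5104868173 + 983455008 = 87766213949, q_10 = 17·145719551 + 28072933 = 2505305300 → 87766213949/2505305300
APPEND 9: p_11 = 9·87766213949 + 5104868173 = 795000793714, q_11 = 9·2505305300 + 145719551 = 22693467251 → 795000793714/22693467251
APPEND 36: p_12 = 36·795000793714 + 87766213949 = 28707794787653, q_12 = 36·22693467251 + 2505305300 = 819470126336 → 28707794787653/819470126336
APPEND 40: p_13 = 40·28707794787653 + 795000793714 = 1149106792299834, q_13 = 40·819470126336 + 22693467251 = 32801498520691 → 1149106792299834/32801498520691
APPEND 7: p_14 = 7·1149106792299834 + 28707794787653 = 8072455340886491, q_14 = 7·32801498520691 + 819470126336 = 230429959771173 → 8072455340886491/230429959771173
APPEND 24: p_15 = 24·8072455340886491 + 1149106792299834 = 194888034973575618, q_15 = 24·230429959771173 + 32801498520691 = 5563120533028843 → 194888034973575618/5563120533028843
APPEND 47: p_16 = 47·194888034973575618 + 8072455340886491 = 9167810099098940537, q_16 = 47·5563120533028843 + 230429959771173 = 261697095012126794 → 9167810099098940537/261697095012126794
APPEND 9: p_17 = 9·9167810099098940537 + 194888034973575618 = 82705178926864040451, q_17 = 9·261697095012126794 + 5563120533028843 = 2360836975642169989 → 82705178926864040451/2360836975642169989
APPEND 28: p_18 = 28·82705178926864040451 + 9167810099098940537 = 2324912820051292073165, q_18 = 28·2360836975642169989 + 261697095012126794 = 66365132412992886486 → 2324912820051292073165/66365132412992886486
APPEND 40: p_19 = 40·2324912820051292073165 + 82705178926864040451 = 93079217980978546967051, q_19 = 40·66365132412992886486 + 2360836975642169989 = 2656966133495357629429 → 93079217980978546967051/2656966133495357629429

9809/280
393446/11231
5635761/160874
45489343/1298503
187593133/5354886
5104868173/145719551
87766213949/2505305300
1149106792299834/32801498520691
194888034973575618/5563120533028843
9167810099098940537/261697095012126794
82705178926864040451/2360836975642169989
93079217980978546967051/2656966133495357629429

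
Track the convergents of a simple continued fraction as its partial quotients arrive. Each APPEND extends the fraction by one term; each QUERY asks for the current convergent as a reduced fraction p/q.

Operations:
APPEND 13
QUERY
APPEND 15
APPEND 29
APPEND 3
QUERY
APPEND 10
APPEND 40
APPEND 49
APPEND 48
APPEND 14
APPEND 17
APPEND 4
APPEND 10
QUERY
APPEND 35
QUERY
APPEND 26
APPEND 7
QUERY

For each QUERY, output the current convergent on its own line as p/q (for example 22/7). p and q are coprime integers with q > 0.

13/1
17287/1323
167779690266063/12840431026744
5888663673841745/450668252061687
1078799910144901776/82562173144475929

APPEND 13: p_0 = 13·1 + 0 = 13, q_0 = 13·0 + 1 = 1 → 13/1
APPEND 15: p_1 = 15·13 + 1 = 196, q_1 = 15·1 + 0 = 15 → 196/15
APPEND 29: p_2 = 29·196 + 13 = 5697, q_2 = 29·15 + 1 = 436 → 5697/436
APPEND 3: p_3 = 3·5697 + 196 = 17287, q_3 = 3·436 + 15 = 1323 → 17287/1323
APPEND 10: p_4 = 10·17287 + 5697 = 178567, q_4 = 10·1323 + 436 = 13666 → 178567/13666
APPEND 40: p_5 = 40·178567 + 17287 = 7159967, q_5 = 40·13666 + 1323 = 547963 → 7159967/547963
APPEND 49: p_6 = 49·7159967 + 178567 = 351016950, q_6 = 49·547963 + 13666 = 26863853 → 351016950/26863853
APPEND 48: p_7 = 48·351016950 + 7159967 = 16855973567, q_7 = 48·26863853 + 547963 = 1290012907 → 16855973567/1290012907
APPEND 14: p_8 = 14·16855973567 + 351016950 = 236334646888, q_8 = 14·1290012907 + 26863853 = 18087044551 → 236334646888/18087044551
APPEND 17: p_9 = 17·236334646888 + 16855973567 = 4034544970663, q_9 = 17·18087044551 + 1290012907 = 308769770274 → 4034544970663/308769770274
APPEND 4: p_10 = 4·4034544970663 + 236334646888 = 16374514529540, q_10 = 4·308769770274 + 18087044551 = 1253166125647 → 16374514529540/1253166125647
APPEND 10: p_11 = 10·16374514529540 + 4034544970663 = 167779690266063, q_11 = 10·1253166125647 + 308769770274 = 12840431026744 → 167779690266063/12840431026744
APPEND 35: p_12 = 35·167779690266063 + 16374514529540 = 5888663673841745, q_12 = 35·12840431026744 + 1253166125647 = 450668252061687 → 5888663673841745/450668252061687
APPEND 26: p_13 = 26·5888663673841745 + 167779690266063 = 153273035210151433, q_13 = 26·450668252061687 + 12840431026744 = 11730214984630606 → 153273035210151433/11730214984630606
APPEND 7: p_14 = 7·153273035210151433 + 5888663673841745 = 1078799910144901776, q_14 = 7·11730214984630606 + 450668252061687 = 82562173144475929 → 1078799910144901776/82562173144475929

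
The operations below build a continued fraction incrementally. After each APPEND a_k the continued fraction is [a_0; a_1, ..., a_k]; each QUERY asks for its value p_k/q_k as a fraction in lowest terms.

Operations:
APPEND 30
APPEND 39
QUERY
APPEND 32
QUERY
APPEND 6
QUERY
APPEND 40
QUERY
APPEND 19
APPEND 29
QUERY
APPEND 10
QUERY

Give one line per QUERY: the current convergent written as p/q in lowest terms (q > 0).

1171/39
37502/1249
226183/7533
9084822/302569
5021381051/167236545
50386648311/1678121794

APPEND 30: p_0 = 30·1 + 0 = 30, q_0 = 30·0 + 1 = 1 → 30/1
APPEND 39: p_1 = 39·30 + 1 = 1171, q_1 = 39·1 + 0 = 39 → 1171/39
APPEND 32: p_2 = 32·1171 + 30 = 37502, q_2 = 32·39 + 1 = 1249 → 37502/1249
APPEND 6: p_3 = 6·37502 + 1171 = 226183, q_3 = 6·1249 + 39 = 7533 → 226183/7533
APPEND 40: p_4 = 40·226183 + 37502 = 9084822, q_4 = 40·7533 + 1249 = 302569 → 9084822/302569
APPEND 19: p_5 = 19·9084822 + 226183 = 172837801, q_5 = 19·302569 + 7533 = 5756344 → 172837801/5756344
APPEND 29: p_6 = 29·172837801 + 9084822 = 5021381051, q_6 = 29·5756344 + 302569 = 167236545 → 5021381051/167236545
APPEND 10: p_7 = 10·5021381051 + 172837801 = 50386648311, q_7 = 10·167236545 + 5756344 = 1678121794 → 50386648311/1678121794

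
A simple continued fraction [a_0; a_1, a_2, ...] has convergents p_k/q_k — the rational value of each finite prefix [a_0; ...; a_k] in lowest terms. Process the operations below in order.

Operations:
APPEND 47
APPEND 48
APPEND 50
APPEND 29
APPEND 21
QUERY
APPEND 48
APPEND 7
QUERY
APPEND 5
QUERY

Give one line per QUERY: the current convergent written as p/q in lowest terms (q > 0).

APPEND 47: p_0 = 47·1 + 0 = 47, q_0 = 47·0 + 1 = 1 → 47/1
APPEND 48: p_1 = 48·47 + 1 = 2257, q_1 = 48·1 + 0 = 48 → 2257/48
APPEND 50: p_2 = 50·2257 + 47 = 112897, q_2 = 50·48 + 1 = 2401 → 112897/2401
APPEND 29: p_3 = 29·112897 + 2257 = 3276270, q_3 = 29·2401 + 48 = 69677 → 3276270/69677
APPEND 21: p_4 = 21·3276270 + 112897 = 68914567, q_4 = 21·69677 + 2401 = 1465618 → 68914567/1465618
APPEND 48: p_5 = 48·68914567 + 3276270 = 3311175486, q_5 = 48·1465618 + 69677 = 70419341 → 3311175486/70419341
APPEND 7: p_6 = 7·3311175486 + 68914567 = 23247142969, q_6 = 7·70419341 + 1465618 = 494401005 → 23247142969/494401005
APPEND 5: p_7 = 5·23247142969 + 3311175486 = 119546890331, q_7 = 5·494401005 + 70419341 = 2542424366 → 119546890331/2542424366

68914567/1465618
23247142969/494401005
119546890331/2542424366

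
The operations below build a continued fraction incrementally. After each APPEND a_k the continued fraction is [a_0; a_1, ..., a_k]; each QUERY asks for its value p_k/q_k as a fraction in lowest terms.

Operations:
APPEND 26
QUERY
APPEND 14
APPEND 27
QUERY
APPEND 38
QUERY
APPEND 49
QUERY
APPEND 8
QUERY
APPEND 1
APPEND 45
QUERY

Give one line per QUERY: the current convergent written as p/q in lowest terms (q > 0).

26/1
9881/379
375843/14416
18426188/706763
147785347/5668520
7627304422/292556255

APPEND 26: p_0 = 26·1 + 0 = 26, q_0 = 26·0 + 1 = 1 → 26/1
APPEND 14: p_1 = 14·26 + 1 = 365, q_1 = 14·1 + 0 = 14 → 365/14
APPEND 27: p_2 = 27·365 + 26 = 9881, q_2 = 27·14 + 1 = 379 → 9881/379
APPEND 38: p_3 = 38·9881 + 365 = 375843, q_3 = 38·379 + 14 = 14416 → 375843/14416
APPEND 49: p_4 = 49·375843 + 9881 = 18426188, q_4 = 49·14416 + 379 = 706763 → 18426188/706763
APPEND 8: p_5 = 8·18426188 + 375843 = 147785347, q_5 = 8·706763 + 14416 = 5668520 → 147785347/5668520
APPEND 1: p_6 = 1·147785347 + 18426188 = 166211535, q_6 = 1·5668520 + 706763 = 6375283 → 166211535/6375283
APPEND 45: p_7 = 45·166211535 + 147785347 = 7627304422, q_7 = 45·6375283 + 5668520 = 292556255 → 7627304422/292556255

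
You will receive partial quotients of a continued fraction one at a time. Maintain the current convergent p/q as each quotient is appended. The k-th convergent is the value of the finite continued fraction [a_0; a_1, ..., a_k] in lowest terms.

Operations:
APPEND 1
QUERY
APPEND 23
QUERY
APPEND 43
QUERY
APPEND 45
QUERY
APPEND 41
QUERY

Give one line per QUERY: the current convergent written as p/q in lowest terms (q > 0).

1/1
24/23
1033/990
46509/44573
1907902/1828483

APPEND 1: p_0 = 1·1 + 0 = 1, q_0 = 1·0 + 1 = 1 → 1/1
APPEND 23: p_1 = 23·1 + 1 = 24, q_1 = 23·1 + 0 = 23 → 24/23
APPEND 43: p_2 = 43·24 + 1 = 1033, q_2 = 43·23 + 1 = 990 → 1033/990
APPEND 45: p_3 = 45·1033 + 24 = 46509, q_3 = 45·990 + 23 = 44573 → 46509/44573
APPEND 41: p_4 = 41·46509 + 1033 = 1907902, q_4 = 41·44573 + 990 = 1828483 → 1907902/1828483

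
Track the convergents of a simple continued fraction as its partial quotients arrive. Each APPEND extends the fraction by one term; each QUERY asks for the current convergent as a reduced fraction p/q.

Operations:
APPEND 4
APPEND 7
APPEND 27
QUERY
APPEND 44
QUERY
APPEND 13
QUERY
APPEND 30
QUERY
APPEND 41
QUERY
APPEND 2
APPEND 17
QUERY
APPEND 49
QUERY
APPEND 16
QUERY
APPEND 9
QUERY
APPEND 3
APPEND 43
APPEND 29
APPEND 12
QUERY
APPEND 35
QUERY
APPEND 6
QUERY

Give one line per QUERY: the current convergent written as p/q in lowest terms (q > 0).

APPEND 4: p_0 = 4·1 + 0 = 4, q_0 = 4·0 + 1 = 1 → 4/1
APPEND 7: p_1 = 7·4 + 1 = 29, q_1 = 7·1 + 0 = 7 → 29/7
APPEND 27: p_2 = 27·29 + 4 = 787, q_2 = 27·7 + 1 = 190 → 787/190
APPEND 44: p_3 = 44·787 + 29 = 34657, q_3 = 44·190 + 7 = 8367 → 34657/8367
APPEND 13: p_4 = 13·34657 + 787 = 451328, q_4 = 13·8367 + 190 = 108961 → 451328/108961
APPEND 30: p_5 = 30·451328 + 34657 = 13574497, q_5 = 30·108961 + 8367 = 3277197 → 13574497/3277197
APPEND 41: p_6 = 41·13574497 + 451328 = 557005705, q_6 = 41·3277197 + 108961 = 134474038 → 557005705/134474038
APPEND 2: p_7 = 2·557005705 + 13574497 = 1127585907, q_7 = 2·134474038 + 3277197 = 272225273 → 1127585907/272225273
APPEND 17: p_8 = 17·1127585907 + 557005705 = 19725966124, q_8 = 17·272225273 + 134474038 = 4762303679 → 19725966124/4762303679
APPEND 49: p_9 = 49·19725966124 + 1127585907 = 967699925983, q_9 = 49·4762303679 + 272225273 = 233625105544 → 967699925983/233625105544
APPEND 16: p_10 = 16·967699925983 + 19725966124 = 15502924781852, q_10 = 16·233625105544 + 4762303679 = 3742763992383 → 15502924781852/3742763992383
APPEND 9: p_11 = 9·15502924781852 + 967699925983 = 140494022962651, q_11 = 9·3742763992383 + 233625105544 = 33918501036991 → 140494022962651/33918501036991
APPEND 3: p_12 = 3·140494022962651 + 15502924781852 = 436984993669805, q_12 = 3·33918501036991 + 3742763992383 = 105498267103356 → 436984993669805/105498267103356
APPEND 43: p_13 = 43·436984993669805 + 140494022962651 = 18930848750764266, q_13 = 43·105498267103356 + 33918501036991 = 4570343986481299 → 18930848750764266/4570343986481299
APPEND 29: p_14 = 29·18930848750764266 + 436984993669805 = 549431598765833519, q_14 = 29·4570343986481299 + 105498267103356 = 132645473875061027 → 549431598765833519/132645473875061027
APPEND 12: p_15 = 12·549431598765833519 + 18930848750764266 = 6612110033940766494, q_15 = 12·132645473875061027 + 4570343986481299 = 1596316030487213623 → 6612110033940766494/1596316030487213623
APPEND 35: p_16 = 35·6612110033940766494 + 549431598765833519 = 231973282786692660809, q_16 = 35·1596316030487213623 + 132645473875061027 = 56003706540927537832 → 231973282786692660809/56003706540927537832
APPEND 6: p_17 = 6·231973282786692660809 + 6612110033940766494 = 1398451806754096731348, q_17 = 6·56003706540927537832 + 1596316030487213623 = 337618555276052440615 → 1398451806754096731348/337618555276052440615

787/190
34657/8367
451328/108961
13574497/3277197
557005705/134474038
19725966124/4762303679
967699925983/233625105544
15502924781852/3742763992383
140494022962651/33918501036991
6612110033940766494/1596316030487213623
231973282786692660809/56003706540927537832
1398451806754096731348/337618555276052440615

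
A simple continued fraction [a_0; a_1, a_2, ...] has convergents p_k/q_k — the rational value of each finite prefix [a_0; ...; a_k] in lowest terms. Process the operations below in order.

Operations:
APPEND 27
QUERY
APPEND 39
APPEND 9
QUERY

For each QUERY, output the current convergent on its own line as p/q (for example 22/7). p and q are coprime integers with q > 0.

27/1
9513/352

APPEND 27: p_0 = 27·1 + 0 = 27, q_0 = 27·0 + 1 = 1 → 27/1
APPEND 39: p_1 = 39·27 + 1 = 1054, q_1 = 39·1 + 0 = 39 → 1054/39
APPEND 9: p_2 = 9·1054 + 27 = 9513, q_2 = 9·39 + 1 = 352 → 9513/352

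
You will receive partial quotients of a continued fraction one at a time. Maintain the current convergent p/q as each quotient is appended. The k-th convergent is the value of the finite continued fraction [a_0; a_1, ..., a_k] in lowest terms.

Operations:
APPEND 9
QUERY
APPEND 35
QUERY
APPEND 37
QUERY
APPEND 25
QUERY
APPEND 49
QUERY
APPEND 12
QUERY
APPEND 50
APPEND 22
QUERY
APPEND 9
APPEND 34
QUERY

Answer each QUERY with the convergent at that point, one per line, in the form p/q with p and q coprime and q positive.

APPEND 9: p_0 = 9·1 + 0 = 9, q_0 = 9·0 + 1 = 1 → 9/1
APPEND 35: p_1 = 35·9 + 1 = 316, q_1 = 35·1 + 0 = 35 → 316/35
APPEND 37: p_2 = 37·316 + 9 = 11701, q_2 = 37·35 + 1 = 1296 → 11701/1296
APPEND 25: p_3 = 25·11701 + 316 = 292841, q_3 = 25·1296 + 35 = 32435 → 292841/32435
APPEND 49: p_4 = 49·292841 + 11701 = 14360910, q_4 = 49·32435 + 1296 = 1590611 → 14360910/1590611
APPEND 12: p_5 = 12·14360910 + 292841 = 172623761, q_5 = 12·1590611 + 32435 = 19119767 → 172623761/19119767
APPEND 50: p_6 = 50·172623761 + 14360910 = 8645548960, q_6 = 50·19119767 + 1590611 = 957578961 → 8645548960/957578961
APPEND 22: p_7 = 22·8645548960 + 172623761 = 190374700881, q_7 = 22·957578961 + 19119767 = 21085856909 → 190374700881/21085856909
APPEND 9: p_8 = 9·190374700881 + 8645548960 = 1722017856889, q_8 = 9·21085856909 + 957578961 = 190730291142 → 1722017856889/190730291142
APPEND 34: p_9 = 34·1722017856889 + 190374700881 = 58738981835107, q_9 = 34·190730291142 + 21085856909 = 6505915755737 → 58738981835107/6505915755737

9/1
316/35
11701/1296
292841/32435
14360910/1590611
172623761/19119767
190374700881/21085856909
58738981835107/6505915755737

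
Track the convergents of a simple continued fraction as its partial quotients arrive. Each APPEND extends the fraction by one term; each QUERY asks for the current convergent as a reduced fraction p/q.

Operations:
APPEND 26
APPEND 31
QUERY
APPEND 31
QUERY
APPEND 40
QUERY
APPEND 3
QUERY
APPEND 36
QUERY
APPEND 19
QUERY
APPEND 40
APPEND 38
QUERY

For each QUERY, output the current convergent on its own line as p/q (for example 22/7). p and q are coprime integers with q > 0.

807/31
25043/962
1002527/38511
3032624/116495
110176991/4232331
2096395453/80530784
3192804209671/122648151042

APPEND 26: p_0 = 26·1 + 0 = 26, q_0 = 26·0 + 1 = 1 → 26/1
APPEND 31: p_1 = 31·26 + 1 = 807, q_1 = 31·1 + 0 = 31 → 807/31
APPEND 31: p_2 = 31·807 + 26 = 25043, q_2 = 31·31 + 1 = 962 → 25043/962
APPEND 40: p_3 = 40·25043 + 807 = 1002527, q_3 = 40·962 + 31 = 38511 → 1002527/38511
APPEND 3: p_4 = 3·1002527 + 25043 = 3032624, q_4 = 3·38511 + 962 = 116495 → 3032624/116495
APPEND 36: p_5 = 36·3032624 + 1002527 = 110176991, q_5 = 36·116495 + 38511 = 4232331 → 110176991/4232331
APPEND 19: p_6 = 19·110176991 + 3032624 = 2096395453, q_6 = 19·4232331 + 116495 = 80530784 → 2096395453/80530784
APPEND 40: p_7 = 40·2096395453 + 110176991 = 83965995111, q_7 = 40·80530784 + 4232331 = 3225463691 → 83965995111/3225463691
APPEND 38: p_8 = 38·83965995111 + 2096395453 = 3192804209671, q_8 = 38·3225463691 + 80530784 = 122648151042 → 3192804209671/122648151042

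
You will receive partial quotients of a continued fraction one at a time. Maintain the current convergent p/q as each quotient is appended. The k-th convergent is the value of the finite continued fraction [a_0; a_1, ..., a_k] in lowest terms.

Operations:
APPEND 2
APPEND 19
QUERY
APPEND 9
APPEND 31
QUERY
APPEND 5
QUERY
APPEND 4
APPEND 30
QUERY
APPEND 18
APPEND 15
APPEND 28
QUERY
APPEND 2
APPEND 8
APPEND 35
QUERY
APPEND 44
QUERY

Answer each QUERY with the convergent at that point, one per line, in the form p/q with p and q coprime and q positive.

39/19
10982/5351
55263/26927
7016283/3418697
53463534812/26050207221
32453005272807/15812787449869
1428856351240936/696212926619169

APPEND 2: p_0 = 2·1 + 0 = 2, q_0 = 2·0 + 1 = 1 → 2/1
APPEND 19: p_1 = 19·2 + 1 = 39, q_1 = 19·1 + 0 = 19 → 39/19
APPEND 9: p_2 = 9·39 + 2 = 353, q_2 = 9·19 + 1 = 172 → 353/172
APPEND 31: p_3 = 31·353 + 39 = 10982, q_3 = 31·172 + 19 = 5351 → 10982/5351
APPEND 5: p_4 = 5·10982 + 353 = 55263, q_4 = 5·5351 + 172 = 26927 → 55263/26927
APPEND 4: p_5 = 4·55263 + 10982 = 232034, q_5 = 4·26927 + 5351 = 113059 → 232034/113059
APPEND 30: p_6 = 30·232034 + 55263 = 7016283, q_6 = 30·113059 + 26927 = 3418697 → 7016283/3418697
APPEND 18: p_7 = 18·7016283 + 232034 = 126525128, q_7 = 18·3418697 + 113059 = 61649605 → 126525128/61649605
APPEND 15: p_8 = 15·126525128 + 7016283 = 1904893203, q_8 = 15·61649605 + 3418697 = 928162772 → 1904893203/928162772
APPEND 28: p_9 = 28·1904893203 + 126525128 = 53463534812, q_9 = 28·928162772 + 61649605 = 26050207221 → 53463534812/26050207221
APPEND 2: p_10 = 2·53463534812 + 1904893203 = 108831962827, q_10 = 2·26050207221 + 928162772 = 53028577214 → 108831962827/53028577214
APPEND 8: p_11 = 8·108831962827 + 53463534812 = 924119237428, q_11 = 8·53028577214 + 26050207221 = 450278824933 → 924119237428/450278824933
APPEND 35: p_12 = 35·924119237428 + 108831962827 = 32453005272807, q_12 = 35·450278824933 + 53028577214 = 15812787449869 → 32453005272807/15812787449869
APPEND 44: p_13 = 44·32453005272807 + 924119237428 = 1428856351240936, q_13 = 44·15812787449869 + 450278824933 = 696212926619169 → 1428856351240936/696212926619169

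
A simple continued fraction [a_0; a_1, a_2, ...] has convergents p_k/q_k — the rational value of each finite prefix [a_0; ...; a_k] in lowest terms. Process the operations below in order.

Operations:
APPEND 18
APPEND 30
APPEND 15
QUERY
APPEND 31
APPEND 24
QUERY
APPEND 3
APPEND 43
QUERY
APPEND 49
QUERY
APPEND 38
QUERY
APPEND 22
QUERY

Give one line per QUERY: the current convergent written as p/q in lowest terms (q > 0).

8133/451
6072069/336715
800233522/44375423
39229911449/2175419883
1491536868584/82710330977
32853041020297/1821802701377

APPEND 18: p_0 = 18·1 + 0 = 18, q_0 = 18·0 + 1 = 1 → 18/1
APPEND 30: p_1 = 30·18 + 1 = 541, q_1 = 30·1 + 0 = 30 → 541/30
APPEND 15: p_2 = 15·541 + 18 = 8133, q_2 = 15·30 + 1 = 451 → 8133/451
APPEND 31: p_3 = 31·8133 + 541 = 252664, q_3 = 31·451 + 30 = 14011 → 252664/14011
APPEND 24: p_4 = 24·252664 + 8133 = 6072069, q_4 = 24·14011 + 451 = 336715 → 6072069/336715
APPEND 3: p_5 = 3·6072069 + 252664 = 18468871, q_5 = 3·336715 + 14011 = 1024156 → 18468871/1024156
APPEND 43: p_6 = 43·18468871 + 6072069 = 800233522, q_6 = 43·1024156 + 336715 = 44375423 → 800233522/44375423
APPEND 49: p_7 = 49·800233522 + 18468871 = 39229911449, q_7 = 49·44375423 + 1024156 = 2175419883 → 39229911449/2175419883
APPEND 38: p_8 = 38·39229911449 + 800233522 = 1491536868584, q_8 = 38·2175419883 + 44375423 = 82710330977 → 1491536868584/82710330977
APPEND 22: p_9 = 22·1491536868584 + 39229911449 = 32853041020297, q_9 = 22·82710330977 + 2175419883 = 1821802701377 → 32853041020297/1821802701377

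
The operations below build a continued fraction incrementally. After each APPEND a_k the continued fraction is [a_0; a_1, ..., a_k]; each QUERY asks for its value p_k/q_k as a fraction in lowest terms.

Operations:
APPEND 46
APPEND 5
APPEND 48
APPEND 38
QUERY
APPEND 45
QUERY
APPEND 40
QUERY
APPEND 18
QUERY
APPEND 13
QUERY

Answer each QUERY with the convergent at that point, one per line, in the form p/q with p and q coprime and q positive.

APPEND 46: p_0 = 46·1 + 0 = 46, q_0 = 46·0 + 1 = 1 → 46/1
APPEND 5: p_1 = 5·46 + 1 = 231, q_1 = 5·1 + 0 = 5 → 231/5
APPEND 48: p_2 = 48·231 + 46 = 11134, q_2 = 48·5 + 1 = 241 → 11134/241
APPEND 38: p_3 = 38·11134 + 231 = 423323, q_3 = 38·241 + 5 = 9163 → 423323/9163
APPEND 45: p_4 = 45·423323 + 11134 = 19060669, q_4 = 45·9163 + 241 = 412576 → 19060669/412576
APPEND 40: p_5 = 40·19060669 + 423323 = 762850083, q_5 = 40·412576 + 9163 = 16512203 → 762850083/16512203
APPEND 18: p_6 = 18·762850083 + 19060669 = 13750362163, q_6 = 18·16512203 + 412576 = 297632230 → 13750362163/297632230
APPEND 13: p_7 = 13·13750362163 + 762850083 = 179517558202, q_7 = 13·297632230 + 16512203 = 3885731193 → 179517558202/3885731193

423323/9163
19060669/412576
762850083/16512203
13750362163/297632230
179517558202/3885731193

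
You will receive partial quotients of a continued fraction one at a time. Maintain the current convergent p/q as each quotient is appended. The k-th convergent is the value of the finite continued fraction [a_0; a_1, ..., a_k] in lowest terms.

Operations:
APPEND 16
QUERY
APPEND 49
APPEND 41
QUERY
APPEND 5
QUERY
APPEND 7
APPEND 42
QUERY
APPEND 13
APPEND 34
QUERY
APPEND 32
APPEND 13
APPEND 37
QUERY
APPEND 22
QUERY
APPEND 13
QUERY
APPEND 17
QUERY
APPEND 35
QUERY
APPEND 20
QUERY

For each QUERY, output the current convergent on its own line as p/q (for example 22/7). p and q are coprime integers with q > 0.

APPEND 16: p_0 = 16·1 + 0 = 16, q_0 = 16·0 + 1 = 1 → 16/1
APPEND 49: p_1 = 49·16 + 1 = 785, q_1 = 49·1 + 0 = 49 → 785/49
APPEND 41: p_2 = 41·785 + 16 = 32201, q_2 = 41·49 + 1 = 2010 → 32201/2010
APPEND 5: p_3 = 5·32201 + 785 = 161790, q_3 = 5·2010 + 49 = 10099 → 161790/10099
APPEND 7: p_4 = 7·161790 + 32201 = 1164731, q_4 = 7·10099 + 2010 = 72703 → 1164731/72703
APPEND 42: p_5 = 42·1164731 + 161790 = 49080492, q_5 = 42·72703 + 10099 = 3063625 → 49080492/3063625
APPEND 13: p_6 = 13·49080492 + 1164731 = 639211127, q_6 = 13·3063625 + 72703 = 39899828 → 639211127/39899828
APPEND 34: p_7 = 34·639211127 + 49080492 = 21782258810, q_7 = 34·39899828 + 3063625 = 1359657777 → 21782258810/1359657777
APPEND 32: p_8 = 32·21782258810 + 639211127 = 697671493047, q_8 = 32·1359657777 + 39899828 = 43548948692 → 697671493047/43548948692
APPEND 13: p_9 = 13·697671493047 + 21782258810 = 9091511668421, q_9 = 13·43548948692 + 1359657777 = 567495990773 → 9091511668421/567495990773
APPEND 37: p_10 = 37·9091511668421 + 697671493047 = 337083603224624, q_10 = 37·567495990773 + 43548948692 = 21040900607293 → 337083603224624/21040900607293
APPEND 22: p_11 = 22·337083603224624 + 9091511668421 = 7424930782610149, q_11 = 22·21040900607293 + 567495990773 = 463467309351219 → 7424930782610149/463467309351219
APPEND 13: p_12 = 13·7424930782610149 + 337083603224624 = 96861183777156561, q_12 = 13·463467309351219 + 21040900607293 = 6046115922173140 → 96861183777156561/6046115922173140
APPEND 17: p_13 = 17·96861183777156561 + 7424930782610149 = 1654065054994271686, q_13 = 17·6046115922173140 + 463467309351219 = 103247437986294599 → 1654065054994271686/103247437986294599
APPEND 35: p_14 = 35·1654065054994271686 + 96861183777156561 = 57989138108576665571, q_14 = 35·103247437986294599 + 6046115922173140 = 3619706445442484105 → 57989138108576665571/3619706445442484105
APPEND 20: p_15 = 20·57989138108576665571 + 1654065054994271686 = 1161436827226527583106, q_15 = 20·3619706445442484105 + 103247437986294599 = 72497376346835976699 → 1161436827226527583106/72497376346835976699

16/1
32201/2010
161790/10099
49080492/3063625
21782258810/1359657777
337083603224624/21040900607293
7424930782610149/463467309351219
96861183777156561/6046115922173140
1654065054994271686/103247437986294599
57989138108576665571/3619706445442484105
1161436827226527583106/72497376346835976699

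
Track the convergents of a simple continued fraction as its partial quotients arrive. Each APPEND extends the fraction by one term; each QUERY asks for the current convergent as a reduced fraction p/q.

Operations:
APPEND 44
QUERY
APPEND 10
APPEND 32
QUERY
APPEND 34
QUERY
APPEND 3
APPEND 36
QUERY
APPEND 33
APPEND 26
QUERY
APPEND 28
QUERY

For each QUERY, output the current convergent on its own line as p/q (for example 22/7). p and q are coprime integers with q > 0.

APPEND 44: p_0 = 44·1 + 0 = 44, q_0 = 44·0 + 1 = 1 → 44/1
APPEND 10: p_1 = 10·44 + 1 = 441, q_1 = 10·1 + 0 = 10 → 441/10
APPEND 32: p_2 = 32·441 + 44 = 14156, q_2 = 32·10 + 1 = 321 → 14156/321
APPEND 34: p_3 = 34·14156 + 441 = 481745, q_3 = 34·321 + 10 = 10924 → 481745/10924
APPEND 3: p_4 = 3·481745 + 14156 = 1459391, q_4 = 3·10924 + 321 = 33093 → 1459391/33093
APPEND 36: p_5 = 36·1459391 + 481745 = 53019821, q_5 = 36·33093 + 10924 = 1202272 → 53019821/1202272
APPEND 33: p_6 = 33·53019821 + 1459391 = 1751113484, q_6 = 33·1202272 + 33093 = 39708069 → 1751113484/39708069
APPEND 26: p_7 = 26·1751113484 + 53019821 = 45581970405, q_7 = 26·39708069 + 1202272 = 1033612066 → 45581970405/1033612066
APPEND 28: p_8 = 28·45581970405 + 1751113484 = 1278046284824, q_8 = 28·1033612066 + 39708069 = 28980845917 → 1278046284824/28980845917

44/1
14156/321
481745/10924
53019821/1202272
45581970405/1033612066
1278046284824/28980845917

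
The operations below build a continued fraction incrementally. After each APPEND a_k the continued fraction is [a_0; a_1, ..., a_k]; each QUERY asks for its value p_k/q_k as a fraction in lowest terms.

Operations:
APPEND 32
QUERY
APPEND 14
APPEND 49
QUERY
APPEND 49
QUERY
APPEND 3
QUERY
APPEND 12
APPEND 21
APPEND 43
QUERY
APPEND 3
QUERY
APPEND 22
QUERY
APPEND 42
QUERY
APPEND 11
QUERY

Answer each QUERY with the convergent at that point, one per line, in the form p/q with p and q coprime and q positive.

APPEND 32: p_0 = 32·1 + 0 = 32, q_0 = 32·0 + 1 = 1 → 32/1
APPEND 14: p_1 = 14·32 + 1 = 449, q_1 = 14·1 + 0 = 14 → 449/14
APPEND 49: p_2 = 49·449 + 32 = 22033, q_2 = 49·14 + 1 = 687 → 22033/687
APPEND 49: p_3 = 49·22033 + 449 = 1080066, q_3 = 49·687 + 14 = 33677 → 1080066/33677
APPEND 3: p_4 = 3·1080066 + 22033 = 3262231, q_4 = 3·33677 + 687 = 101718 → 3262231/101718
APPEND 12: p_5 = 12·3262231 + 1080066 = 40226838, q_5 = 12·101718 + 33677 = 1254293 → 40226838/1254293
APPEND 21: p_6 = 21·40226838 + 3262231 = 848025829, q_6 = 21·1254293 + 101718 = 26441871 → 848025829/26441871
APPEND 43: p_7 = 43·848025829 + 40226838 = 36505337485, q_7 = 43·26441871 + 1254293 = 1138254746 → 36505337485/1138254746
APPEND 3: p_8 = 3·36505337485 + 848025829 = 110364038284, q_8 = 3·1138254746 + 26441871 = 3441206109 → 110364038284/3441206109
APPEND 22: p_9 = 22·110364038284 + 36505337485 = 2464514179733, q_9 = 22·3441206109 + 1138254746 = 76844789144 → 2464514179733/76844789144
APPEND 42: p_10 = 42·2464514179733 + 110364038284 = 103619959587070, q_10 = 42·76844789144 + 3441206109 = 3230922350157 → 103619959587070/3230922350157
APPEND 11: p_11 = 11·103619959587070 + 2464514179733 = 1142284069637503, q_11 = 11·3230922350157 + 76844789144 = 35616990640871 → 1142284069637503/35616990640871

32/1
22033/687
1080066/33677
3262231/101718
36505337485/1138254746
110364038284/3441206109
2464514179733/76844789144
103619959587070/3230922350157
1142284069637503/35616990640871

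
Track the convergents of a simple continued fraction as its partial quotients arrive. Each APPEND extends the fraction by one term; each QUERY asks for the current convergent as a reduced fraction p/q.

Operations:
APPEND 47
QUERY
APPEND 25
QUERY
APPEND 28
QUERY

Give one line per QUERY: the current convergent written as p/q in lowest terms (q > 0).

47/1
1176/25
32975/701

APPEND 47: p_0 = 47·1 + 0 = 47, q_0 = 47·0 + 1 = 1 → 47/1
APPEND 25: p_1 = 25·47 + 1 = 1176, q_1 = 25·1 + 0 = 25 → 1176/25
APPEND 28: p_2 = 28·1176 + 47 = 32975, q_2 = 28·25 + 1 = 701 → 32975/701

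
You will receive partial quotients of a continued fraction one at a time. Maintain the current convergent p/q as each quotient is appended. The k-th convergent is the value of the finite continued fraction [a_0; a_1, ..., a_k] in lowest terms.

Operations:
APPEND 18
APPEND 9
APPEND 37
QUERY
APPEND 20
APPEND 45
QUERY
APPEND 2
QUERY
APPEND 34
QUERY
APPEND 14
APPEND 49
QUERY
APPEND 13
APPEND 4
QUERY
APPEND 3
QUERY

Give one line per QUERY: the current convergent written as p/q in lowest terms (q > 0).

APPEND 18: p_0 = 18·1 + 0 = 18, q_0 = 18·0 + 1 = 1 → 18/1
APPEND 9: p_1 = 9·18 + 1 = 163, q_1 = 9·1 + 0 = 9 → 163/9
APPEND 37: p_2 = 37·163 + 18 = 6049, q_2 = 37·9 + 1 = 334 → 6049/334
APPEND 20: p_3 = 20·6049 + 163 = 121143, q_3 = 20·334 + 9 = 6689 → 121143/6689
APPEND 45: p_4 = 45·121143 + 6049 = 5457484, q_4 = 45·6689 + 334 = 301339 → 5457484/301339
APPEND 2: p_5 = 2·5457484 + 121143 = 11036111, q_5 = 2·301339 + 6689 = 609367 → 11036111/609367
APPEND 34: p_6 = 34·11036111 + 5457484 = 380685258, q_6 = 34·609367 + 301339 = 21019817 → 380685258/21019817
APPEND 14: p_7 = 14·380685258 + 11036111 = 5340629723, q_7 = 14·21019817 + 609367 = 294886805 → 5340629723/294886805
APPEND 49: p_8 = 49·5340629723 + 380685258 = 262071541685, q_8 = 49·294886805 + 21019817 = 14470473262 → 262071541685/14470473262
APPEND 13: p_9 = 13·262071541685 + 5340629723 = 3412270671628, q_9 = 13·14470473262 + 294886805 = 188411039211 → 3412270671628/188411039211
APPEND 4: p_10 = 4·3412270671628 + 262071541685 = 13911154228197, q_10 = 4·188411039211 + 14470473262 = 768114630106 → 13911154228197/768114630106
APPEND 3: p_11 = 3·13911154228197 + 3412270671628 = 45145733356219, q_11 = 3·768114630106 + 188411039211 = 2492754929529 → 45145733356219/2492754929529

6049/334
5457484/301339
11036111/609367
380685258/21019817
262071541685/14470473262
13911154228197/768114630106
45145733356219/2492754929529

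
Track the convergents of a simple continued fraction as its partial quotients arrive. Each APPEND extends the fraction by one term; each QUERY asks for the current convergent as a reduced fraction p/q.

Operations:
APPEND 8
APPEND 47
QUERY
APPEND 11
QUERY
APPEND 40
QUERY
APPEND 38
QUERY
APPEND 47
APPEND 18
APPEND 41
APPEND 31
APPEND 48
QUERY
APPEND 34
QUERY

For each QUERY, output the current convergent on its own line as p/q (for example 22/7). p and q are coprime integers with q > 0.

377/47
4155/518
166577/20767
6334081/789664
328410083201097/40942580295533
11172780114228298/1392900128072555

APPEND 8: p_0 = 8·1 + 0 = 8, q_0 = 8·0 + 1 = 1 → 8/1
APPEND 47: p_1 = 47·8 + 1 = 377, q_1 = 47·1 + 0 = 47 → 377/47
APPEND 11: p_2 = 11·377 + 8 = 4155, q_2 = 11·47 + 1 = 518 → 4155/518
APPEND 40: p_3 = 40·4155 + 377 = 166577, q_3 = 40·518 + 47 = 20767 → 166577/20767
APPEND 38: p_4 = 38·166577 + 4155 = 6334081, q_4 = 38·20767 + 518 = 789664 → 6334081/789664
APPEND 47: p_5 = 47·6334081 + 166577 = 297868384, q_5 = 47·789664 + 20767 = 37134975 → 297868384/37134975
APPEND 18: p_6 = 18·297868384 + 6334081 = 5367964993, q_6 = 18·37134975 + 789664 = 669219214 → 5367964993/669219214
APPEND 41: p_7 = 41·5367964993 + 297868384 = 220384433097, q_7 = 41·669219214 + 37134975 = 27475122749 → 220384433097/27475122749
APPEND 31: p_8 = 31·220384433097 + 5367964993 = 6837285391000, q_8 = 31·27475122749 + 669219214 = 852398024433 → 6837285391000/852398024433
APPEND 48: p_9 = 48·6837285391000 + 220384433097 = 328410083201097, q_9 = 48·852398024433 + 27475122749 = 40942580295533 → 328410083201097/40942580295533
APPEND 34: p_10 = 34·328410083201097 + 6837285391000 = 11172780114228298, q_10 = 34·40942580295533 + 852398024433 = 1392900128072555 → 11172780114228298/1392900128072555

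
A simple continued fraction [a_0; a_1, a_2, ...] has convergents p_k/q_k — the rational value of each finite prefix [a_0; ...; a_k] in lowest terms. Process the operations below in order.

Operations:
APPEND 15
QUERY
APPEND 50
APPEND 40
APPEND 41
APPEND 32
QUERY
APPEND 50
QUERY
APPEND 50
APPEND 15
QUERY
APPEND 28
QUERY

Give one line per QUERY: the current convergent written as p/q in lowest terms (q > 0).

APPEND 15: p_0 = 15·1 + 0 = 15, q_0 = 15·0 + 1 = 1 → 15/1
APPEND 50: p_1 = 50·15 + 1 = 751, q_1 = 50·1 + 0 = 50 → 751/50
APPEND 40: p_2 = 40·751 + 15 = 30055, q_2 = 40·50 + 1 = 2001 → 30055/2001
APPEND 41: p_3 = 41·30055 + 751 = 1233006, q_3 = 41·2001 + 50 = 82091 → 1233006/82091
APPEND 32: p_4 = 32·1233006 + 30055 = 39486247, q_4 = 32·82091 + 2001 = 2628913 → 39486247/2628913
APPEND 50: p_5 = 50·39486247 + 1233006 = 1975545356, q_5 = 50·2628913 + 82091 = 131527741 → 1975545356/131527741
APPEND 50: p_6 = 50·1975545356 + 39486247 = 98816754047, q_6 = 50·131527741 + 2628913 = 6579015963 → 98816754047/6579015963
APPEND 15: p_7 = 15·98816754047 + 1975545356 = 1484226856061, q_7 = 15·6579015963 + 131527741 = 98816767186 → 1484226856061/98816767186
APPEND 28: p_8 = 28·1484226856061 + 98816754047 = 41657168723755, q_8 = 28·98816767186 + 6579015963 = 2773448497171 → 41657168723755/2773448497171

15/1
39486247/2628913
1975545356/131527741
1484226856061/98816767186
41657168723755/2773448497171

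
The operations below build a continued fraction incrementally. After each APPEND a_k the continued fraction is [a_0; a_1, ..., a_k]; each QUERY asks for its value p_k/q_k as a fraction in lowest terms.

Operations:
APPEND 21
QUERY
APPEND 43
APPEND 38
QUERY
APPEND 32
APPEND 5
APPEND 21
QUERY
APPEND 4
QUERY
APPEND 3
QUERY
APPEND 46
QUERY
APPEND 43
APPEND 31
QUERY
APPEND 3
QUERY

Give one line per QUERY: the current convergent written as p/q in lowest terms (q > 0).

APPEND 21: p_0 = 21·1 + 0 = 21, q_0 = 21·0 + 1 = 1 → 21/1
APPEND 43: p_1 = 43·21 + 1 = 904, q_1 = 43·1 + 0 = 43 → 904/43
APPEND 38: p_2 = 38·904 + 21 = 34373, q_2 = 38·43 + 1 = 1635 → 34373/1635
APPEND 32: p_3 = 32·34373 + 904 = 1100840, q_3 = 32·1635 + 43 = 52363 → 1100840/52363
APPEND 5: p_4 = 5·1100840 + 34373 = 5538573, q_4 = 5·52363 + 1635 = 263450 → 5538573/263450
APPEND 21: p_5 = 21·5538573 + 1100840 = 117410873, q_5 = 21·263450 + 52363 = 5584813 → 117410873/5584813
APPEND 4: p_6 = 4·117410873 + 5538573 = 475182065, q_6 = 4·5584813 + 263450 = 22602702 → 475182065/22602702
APPEND 3: p_7 = 3·475182065 + 117410873 = 1542957068, q_7 = 3·22602702 + 5584813 = 73392919 → 1542957068/73392919
APPEND 46: p_8 = 46·1542957068 + 475182065 = 71451207193, q_8 = 46·73392919 + 22602702 = 3398676976 → 71451207193/3398676976
APPEND 43: p_9 = 43·71451207193 + 1542957068 = 3073944866367, q_9 = 43·3398676976 + 73392919 = 146216502887 → 3073944866367/146216502887
APPEND 31: p_10 = 31·3073944866367 + 71451207193 = 95363742064570, q_10 = 31·146216502887 + 3398676976 = 4536110266473 → 95363742064570/4536110266473
APPEND 3: p_11 = 3·95363742064570 + 3073944866367 = 289165171060077, q_11 = 3·4536110266473 + 146216502887 = 13754547302306 → 289165171060077/13754547302306

21/1
34373/1635
117410873/5584813
475182065/22602702
1542957068/73392919
71451207193/3398676976
95363742064570/4536110266473
289165171060077/13754547302306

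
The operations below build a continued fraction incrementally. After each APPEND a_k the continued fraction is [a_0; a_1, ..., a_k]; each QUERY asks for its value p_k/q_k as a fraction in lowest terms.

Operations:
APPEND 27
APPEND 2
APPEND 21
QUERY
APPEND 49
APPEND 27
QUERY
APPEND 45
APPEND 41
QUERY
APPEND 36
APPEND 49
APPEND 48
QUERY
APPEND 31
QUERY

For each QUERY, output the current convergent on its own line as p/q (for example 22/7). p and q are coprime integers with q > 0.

1182/43
1566453/56986
2894049131/105282625
245454028433410/8929373089587
7614186335021467/276996515367793

APPEND 27: p_0 = 27·1 + 0 = 27, q_0 = 27·0 + 1 = 1 → 27/1
APPEND 2: p_1 = 2·27 + 1 = 55, q_1 = 2·1 + 0 = 2 → 55/2
APPEND 21: p_2 = 21·55 + 27 = 1182, q_2 = 21·2 + 1 = 43 → 1182/43
APPEND 49: p_3 = 49·1182 + 55 = 57973, q_3 = 49·43 + 2 = 2109 → 57973/2109
APPEND 27: p_4 = 27·57973 + 1182 = 1566453, q_4 = 27·2109 + 43 = 56986 → 1566453/56986
APPEND 45: p_5 = 45·1566453 + 57973 = 70548358, q_5 = 45·56986 + 2109 = 2566479 → 70548358/2566479
APPEND 41: p_6 = 41·70548358 + 1566453 = 2894049131, q_6 = 41·2566479 + 56986 = 105282625 → 2894049131/105282625
APPEND 36: p_7 = 36·2894049131 + 70548358 = 104256317074, q_7 = 36·105282625 + 2566479 = 3792740979 → 104256317074/3792740979
APPEND 49: p_8 = 49·104256317074 + 2894049131 = 5111453585757, q_8 = 49·3792740979 + 105282625 = 185949590596 → 5111453585757/185949590596
APPEND 48: p_9 = 48·5111453585757 + 104256317074 = 245454028433410, q_9 = 48·185949590596 + 3792740979 = 8929373089587 → 245454028433410/8929373089587
APPEND 31: p_10 = 31·245454028433410 + 5111453585757 = 7614186335021467, q_10 = 31·8929373089587 + 185949590596 = 276996515367793 → 7614186335021467/276996515367793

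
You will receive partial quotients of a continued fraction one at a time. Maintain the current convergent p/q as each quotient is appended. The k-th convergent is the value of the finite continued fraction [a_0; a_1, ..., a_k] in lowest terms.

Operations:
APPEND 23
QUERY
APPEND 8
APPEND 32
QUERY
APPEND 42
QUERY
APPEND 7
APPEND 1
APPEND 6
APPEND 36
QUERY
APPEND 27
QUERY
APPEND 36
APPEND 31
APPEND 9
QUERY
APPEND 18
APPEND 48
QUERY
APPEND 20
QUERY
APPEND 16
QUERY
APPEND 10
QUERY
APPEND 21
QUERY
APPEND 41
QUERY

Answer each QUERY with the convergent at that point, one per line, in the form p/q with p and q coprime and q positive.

23/1
5943/257
249791/10802
498088087/21539397
13462158455/582159628
135959181316855/5879439518052
118327220081876311/5116960304352564
2369006719572954542/102445686938401999
38022434733249148983/1644247951318784548
382593354052064444372/16544925200126247479
8072482869826602480795/349087677153969981607
331354391016942766156967/14329139688512895493366

APPEND 23: p_0 = 23·1 + 0 = 23, q_0 = 23·0 + 1 = 1 → 23/1
APPEND 8: p_1 = 8·23 + 1 = 185, q_1 = 8·1 + 0 = 8 → 185/8
APPEND 32: p_2 = 32·185 + 23 = 5943, q_2 = 32·8 + 1 = 257 → 5943/257
APPEND 42: p_3 = 42·5943 + 185 = 249791, q_3 = 42·257 + 8 = 10802 → 249791/10802
APPEND 7: p_4 = 7·249791 + 5943 = 1754480, q_4 = 7·10802 + 257 = 75871 → 1754480/75871
APPEND 1: p_5 = 1·1754480 + 249791 = 2004271, q_5 = 1·75871 + 10802 = 86673 → 2004271/86673
APPEND 6: p_6 = 6·2004271 + 1754480 = 13780106, q_6 = 6·86673 + 75871 = 595909 → 13780106/595909
APPEND 36: p_7 = 36·13780106 + 2004271 = 498088087, q_7 = 36·595909 + 86673 = 21539397 → 498088087/21539397
APPEND 27: p_8 = 27·498088087 + 13780106 = 13462158455, q_8 = 27·21539397 + 595909 = 582159628 → 13462158455/582159628
APPEND 36: p_9 = 36·13462158455 + 498088087 = 485135792467, q_9 = 36·582159628 + 21539397 = 20979286005 → 485135792467/20979286005
APPEND 31: p_10 = 31·485135792467 + 13462158455 = 15052671724932, q_10 = 31·20979286005 + 582159628 = 650940025783 → 15052671724932/650940025783
APPEND 9: p_11 = 9·15052671724932 + 485135792467 = 135959181316855, q_11 = 9·650940025783 + 20979286005 = 5879439518052 → 135959181316855/5879439518052
APPEND 18: p_12 = 18·135959181316855 + 15052671724932 = 2462317935428322, q_12 = 18·5879439518052 + 650940025783 = 106480851350719 → 2462317935428322/106480851350719
APPEND 48: p_13 = 48·2462317935428322 + 135959181316855 = 118327220081876311, q_13 = 48·106480851350719 + 5879439518052 = 5116960304352564 → 118327220081876311/5116960304352564
APPEND 20: p_14 = 20·118327220081876311 + 2462317935428322 = 2369006719572954542, q_14 = 20·5116960304352564 + 106480851350719 = 102445686938401999 → 2369006719572954542/102445686938401999
APPEND 16: p_15 = 16·2369006719572954542 + 118327220081876311 = 38022434733249148983, q_15 = 16·102445686938401999 + 5116960304352564 = 1644247951318784548 → 38022434733249148983/1644247951318784548
APPEND 10: p_16 = 10·38022434733249148983 + 2369006719572954542 = 382593354052064444372, q_16 = 10·1644247951318784548 + 102445686938401999 = 16544925200126247479 → 382593354052064444372/16544925200126247479
APPEND 21: p_17 = 21·382593354052064444372 + 38022434733249148983 = 8072482869826602480795, q_17 = 21·16544925200126247479 + 1644247951318784548 = 349087677153969981607 → 8072482869826602480795/349087677153969981607
APPEND 41: p_18 = 41·8072482869826602480795 + 382593354052064444372 = 331354391016942766156967, q_18 = 41·349087677153969981607 + 16544925200126247479 = 14329139688512895493366 → 331354391016942766156967/14329139688512895493366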